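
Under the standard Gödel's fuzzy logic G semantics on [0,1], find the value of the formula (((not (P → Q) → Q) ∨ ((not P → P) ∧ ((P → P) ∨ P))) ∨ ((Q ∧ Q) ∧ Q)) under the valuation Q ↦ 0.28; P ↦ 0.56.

1.00

(P → Q): 0.56 > 0.28, so result = 0.28
not (P → Q): Gödel ¬ of 0.28 = 0 (operand ≠ 0)
(not (P → Q) → Q): 0 ≤ 0.28, so result = 1
not P: Gödel ¬ of 0.56 = 0 (operand ≠ 0)
(not P → P): 0 ≤ 0.56, so result = 1
(P → P): 0.56 ≤ 0.56, so result = 1
((P → P) ∨ P) = max(1, 0.56) = 1
((not P → P) ∧ ((P → P) ∨ P)) = min(1, 1) = 1
((not (P → Q) → Q) ∨ ((not P → P) ∧ ((P → P) ∨ P))) = max(1, 1) = 1
(Q ∧ Q) = min(0.28, 0.28) = 0.28
((Q ∧ Q) ∧ Q) = min(0.28, 0.28) = 0.28
(((not (P → Q) → Q) ∨ ((not P → P) ∧ ((P → P) ∨ P))) ∨ ((Q ∧ Q) ∧ Q)) = max(1, 0.28) = 1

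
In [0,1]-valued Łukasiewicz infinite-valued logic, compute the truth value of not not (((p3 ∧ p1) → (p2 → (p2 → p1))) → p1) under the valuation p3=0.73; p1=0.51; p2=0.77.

0.51

(p3 ∧ p1) = min(0.73, 0.51) = 0.51
(p2 → p1): min(1, 1 − 0.77 + 0.51) = 0.74
(p2 → (p2 → p1)): min(1, 1 − 0.77 + 0.74) = 0.97
((p3 ∧ p1) → (p2 → (p2 → p1))): min(1, 1 − 0.51 + 0.97) = 1
(((p3 ∧ p1) → (p2 → (p2 → p1))) → p1): min(1, 1 − 1 + 0.51) = 0.51
not (((p3 ∧ p1) → (p2 → (p2 → p1))) → p1): Łukasiewicz ¬ gives 1 − 0.51 = 0.49
not not (((p3 ∧ p1) → (p2 → (p2 → p1))) → p1): Łukasiewicz ¬ gives 1 − 0.49 = 0.51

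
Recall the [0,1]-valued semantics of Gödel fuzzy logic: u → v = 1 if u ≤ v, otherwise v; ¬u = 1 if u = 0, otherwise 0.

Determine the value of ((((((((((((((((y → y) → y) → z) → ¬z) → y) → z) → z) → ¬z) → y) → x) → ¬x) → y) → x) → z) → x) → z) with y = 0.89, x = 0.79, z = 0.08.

(y → y): 0.89 ≤ 0.89, so result = 1
((y → y) → y): 1 > 0.89, so result = 0.89
(((y → y) → y) → z): 0.89 > 0.08, so result = 0.08
¬z: Gödel ¬ of 0.08 = 0 (operand ≠ 0)
((((y → y) → y) → z) → ¬z): 0.08 > 0, so result = 0
(((((y → y) → y) → z) → ¬z) → y): 0 ≤ 0.89, so result = 1
((((((y → y) → y) → z) → ¬z) → y) → z): 1 > 0.08, so result = 0.08
(((((((y → y) → y) → z) → ¬z) → y) → z) → z): 0.08 ≤ 0.08, so result = 1
¬z: Gödel ¬ of 0.08 = 0 (operand ≠ 0)
((((((((y → y) → y) → z) → ¬z) → y) → z) → z) → ¬z): 1 > 0, so result = 0
(((((((((y → y) → y) → z) → ¬z) → y) → z) → z) → ¬z) → y): 0 ≤ 0.89, so result = 1
((((((((((y → y) → y) → z) → ¬z) → y) → z) → z) → ¬z) → y) → x): 1 > 0.79, so result = 0.79
¬x: Gödel ¬ of 0.79 = 0 (operand ≠ 0)
(((((((((((y → y) → y) → z) → ¬z) → y) → z) → z) → ¬z) → y) → x) → ¬x): 0.79 > 0, so result = 0
((((((((((((y → y) → y) → z) → ¬z) → y) → z) → z) → ¬z) → y) → x) → ¬x) → y): 0 ≤ 0.89, so result = 1
(((((((((((((y → y) → y) → z) → ¬z) → y) → z) → z) → ¬z) → y) → x) → ¬x) → y) → x): 1 > 0.79, so result = 0.79
((((((((((((((y → y) → y) → z) → ¬z) → y) → z) → z) → ¬z) → y) → x) → ¬x) → y) → x) → z): 0.79 > 0.08, so result = 0.08
(((((((((((((((y → y) → y) → z) → ¬z) → y) → z) → z) → ¬z) → y) → x) → ¬x) → y) → x) → z) → x): 0.08 ≤ 0.79, so result = 1
((((((((((((((((y → y) → y) → z) → ¬z) → y) → z) → z) → ¬z) → y) → x) → ¬x) → y) → x) → z) → x) → z): 1 > 0.08, so result = 0.08

0.08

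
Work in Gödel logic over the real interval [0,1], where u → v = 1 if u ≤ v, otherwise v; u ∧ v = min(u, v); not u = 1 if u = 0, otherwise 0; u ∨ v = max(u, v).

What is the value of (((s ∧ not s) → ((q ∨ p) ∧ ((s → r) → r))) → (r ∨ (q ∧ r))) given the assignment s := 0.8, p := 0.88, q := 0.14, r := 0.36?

0.36

not s: Gödel ¬ of 0.8 = 0 (operand ≠ 0)
(s ∧ not s) = min(0.8, 0) = 0
(q ∨ p) = max(0.14, 0.88) = 0.88
(s → r): 0.8 > 0.36, so result = 0.36
((s → r) → r): 0.36 ≤ 0.36, so result = 1
((q ∨ p) ∧ ((s → r) → r)) = min(0.88, 1) = 0.88
((s ∧ not s) → ((q ∨ p) ∧ ((s → r) → r))): 0 ≤ 0.88, so result = 1
(q ∧ r) = min(0.14, 0.36) = 0.14
(r ∨ (q ∧ r)) = max(0.36, 0.14) = 0.36
(((s ∧ not s) → ((q ∨ p) ∧ ((s → r) → r))) → (r ∨ (q ∧ r))): 1 > 0.36, so result = 0.36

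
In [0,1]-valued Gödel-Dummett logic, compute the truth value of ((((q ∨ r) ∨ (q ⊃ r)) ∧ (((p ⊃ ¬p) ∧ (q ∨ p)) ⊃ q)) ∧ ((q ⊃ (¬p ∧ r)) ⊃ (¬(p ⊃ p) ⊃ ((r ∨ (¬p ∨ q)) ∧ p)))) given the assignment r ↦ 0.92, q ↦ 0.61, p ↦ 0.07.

(q ∨ r) = max(0.61, 0.92) = 0.92
(q ⊃ r): 0.61 ≤ 0.92, so result = 1
((q ∨ r) ∨ (q ⊃ r)) = max(0.92, 1) = 1
¬p: Gödel ¬ of 0.07 = 0 (operand ≠ 0)
(p ⊃ ¬p): 0.07 > 0, so result = 0
(q ∨ p) = max(0.61, 0.07) = 0.61
((p ⊃ ¬p) ∧ (q ∨ p)) = min(0, 0.61) = 0
(((p ⊃ ¬p) ∧ (q ∨ p)) ⊃ q): 0 ≤ 0.61, so result = 1
(((q ∨ r) ∨ (q ⊃ r)) ∧ (((p ⊃ ¬p) ∧ (q ∨ p)) ⊃ q)) = min(1, 1) = 1
¬p: Gödel ¬ of 0.07 = 0 (operand ≠ 0)
(¬p ∧ r) = min(0, 0.92) = 0
(q ⊃ (¬p ∧ r)): 0.61 > 0, so result = 0
(p ⊃ p): 0.07 ≤ 0.07, so result = 1
¬(p ⊃ p): Gödel ¬ of 1 = 0 (operand ≠ 0)
¬p: Gödel ¬ of 0.07 = 0 (operand ≠ 0)
(¬p ∨ q) = max(0, 0.61) = 0.61
(r ∨ (¬p ∨ q)) = max(0.92, 0.61) = 0.92
((r ∨ (¬p ∨ q)) ∧ p) = min(0.92, 0.07) = 0.07
(¬(p ⊃ p) ⊃ ((r ∨ (¬p ∨ q)) ∧ p)): 0 ≤ 0.07, so result = 1
((q ⊃ (¬p ∧ r)) ⊃ (¬(p ⊃ p) ⊃ ((r ∨ (¬p ∨ q)) ∧ p))): 0 ≤ 1, so result = 1
((((q ∨ r) ∨ (q ⊃ r)) ∧ (((p ⊃ ¬p) ∧ (q ∨ p)) ⊃ q)) ∧ ((q ⊃ (¬p ∧ r)) ⊃ (¬(p ⊃ p) ⊃ ((r ∨ (¬p ∨ q)) ∧ p)))) = min(1, 1) = 1

1.00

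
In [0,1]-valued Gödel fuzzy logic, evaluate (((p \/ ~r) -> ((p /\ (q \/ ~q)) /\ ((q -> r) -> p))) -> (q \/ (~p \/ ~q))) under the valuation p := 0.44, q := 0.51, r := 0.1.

~r: Gödel ¬ of 0.1 = 0 (operand ≠ 0)
(p \/ ~r) = max(0.44, 0) = 0.44
~q: Gödel ¬ of 0.51 = 0 (operand ≠ 0)
(q \/ ~q) = max(0.51, 0) = 0.51
(p /\ (q \/ ~q)) = min(0.44, 0.51) = 0.44
(q -> r): 0.51 > 0.1, so result = 0.1
((q -> r) -> p): 0.1 ≤ 0.44, so result = 1
((p /\ (q \/ ~q)) /\ ((q -> r) -> p)) = min(0.44, 1) = 0.44
((p \/ ~r) -> ((p /\ (q \/ ~q)) /\ ((q -> r) -> p))): 0.44 ≤ 0.44, so result = 1
~p: Gödel ¬ of 0.44 = 0 (operand ≠ 0)
~q: Gödel ¬ of 0.51 = 0 (operand ≠ 0)
(~p \/ ~q) = max(0, 0) = 0
(q \/ (~p \/ ~q)) = max(0.51, 0) = 0.51
(((p \/ ~r) -> ((p /\ (q \/ ~q)) /\ ((q -> r) -> p))) -> (q \/ (~p \/ ~q))): 1 > 0.51, so result = 0.51

0.51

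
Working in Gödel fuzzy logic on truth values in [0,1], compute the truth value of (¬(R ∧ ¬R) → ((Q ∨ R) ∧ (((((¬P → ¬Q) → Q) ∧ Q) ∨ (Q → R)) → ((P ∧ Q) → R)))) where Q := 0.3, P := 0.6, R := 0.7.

0.70

¬R: Gödel ¬ of 0.7 = 0 (operand ≠ 0)
(R ∧ ¬R) = min(0.7, 0) = 0
¬(R ∧ ¬R): Gödel ¬ of 0 = 1 (operand is 0)
(Q ∨ R) = max(0.3, 0.7) = 0.7
¬P: Gödel ¬ of 0.6 = 0 (operand ≠ 0)
¬Q: Gödel ¬ of 0.3 = 0 (operand ≠ 0)
(¬P → ¬Q): 0 ≤ 0, so result = 1
((¬P → ¬Q) → Q): 1 > 0.3, so result = 0.3
(((¬P → ¬Q) → Q) ∧ Q) = min(0.3, 0.3) = 0.3
(Q → R): 0.3 ≤ 0.7, so result = 1
((((¬P → ¬Q) → Q) ∧ Q) ∨ (Q → R)) = max(0.3, 1) = 1
(P ∧ Q) = min(0.6, 0.3) = 0.3
((P ∧ Q) → R): 0.3 ≤ 0.7, so result = 1
(((((¬P → ¬Q) → Q) ∧ Q) ∨ (Q → R)) → ((P ∧ Q) → R)): 1 ≤ 1, so result = 1
((Q ∨ R) ∧ (((((¬P → ¬Q) → Q) ∧ Q) ∨ (Q → R)) → ((P ∧ Q) → R))) = min(0.7, 1) = 0.7
(¬(R ∧ ¬R) → ((Q ∨ R) ∧ (((((¬P → ¬Q) → Q) ∧ Q) ∨ (Q → R)) → ((P ∧ Q) → R)))): 1 > 0.7, so result = 0.7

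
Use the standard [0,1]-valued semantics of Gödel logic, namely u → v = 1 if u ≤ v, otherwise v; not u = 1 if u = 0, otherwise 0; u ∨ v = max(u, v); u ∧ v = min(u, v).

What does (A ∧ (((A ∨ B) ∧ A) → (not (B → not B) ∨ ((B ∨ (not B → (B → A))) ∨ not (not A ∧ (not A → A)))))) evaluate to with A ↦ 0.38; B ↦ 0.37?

(A ∨ B) = max(0.38, 0.37) = 0.38
((A ∨ B) ∧ A) = min(0.38, 0.38) = 0.38
not B: Gödel ¬ of 0.37 = 0 (operand ≠ 0)
(B → not B): 0.37 > 0, so result = 0
not (B → not B): Gödel ¬ of 0 = 1 (operand is 0)
not B: Gödel ¬ of 0.37 = 0 (operand ≠ 0)
(B → A): 0.37 ≤ 0.38, so result = 1
(not B → (B → A)): 0 ≤ 1, so result = 1
(B ∨ (not B → (B → A))) = max(0.37, 1) = 1
not A: Gödel ¬ of 0.38 = 0 (operand ≠ 0)
not A: Gödel ¬ of 0.38 = 0 (operand ≠ 0)
(not A → A): 0 ≤ 0.38, so result = 1
(not A ∧ (not A → A)) = min(0, 1) = 0
not (not A ∧ (not A → A)): Gödel ¬ of 0 = 1 (operand is 0)
((B ∨ (not B → (B → A))) ∨ not (not A ∧ (not A → A))) = max(1, 1) = 1
(not (B → not B) ∨ ((B ∨ (not B → (B → A))) ∨ not (not A ∧ (not A → A)))) = max(1, 1) = 1
(((A ∨ B) ∧ A) → (not (B → not B) ∨ ((B ∨ (not B → (B → A))) ∨ not (not A ∧ (not A → A))))): 0.38 ≤ 1, so result = 1
(A ∧ (((A ∨ B) ∧ A) → (not (B → not B) ∨ ((B ∨ (not B → (B → A))) ∨ not (not A ∧ (not A → A)))))) = min(0.38, 1) = 0.38

0.38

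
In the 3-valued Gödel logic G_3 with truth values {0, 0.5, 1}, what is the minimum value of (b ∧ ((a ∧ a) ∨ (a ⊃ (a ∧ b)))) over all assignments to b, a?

0.00

The minimum is attained at b = 0, a = 0:
  (a ∧ a) = min(0, 0) = 0
  (a ∧ b) = min(0, 0) = 0
  (a ⊃ (a ∧ b)): 0 ≤ 0, so result = 1
  ((a ∧ a) ∨ (a ⊃ (a ∧ b))) = max(0, 1) = 1
  (b ∧ ((a ∧ a) ∨ (a ⊃ (a ∧ b)))) = min(0, 1) = 0
Checking all 9 assignments confirms none give a value below 0.00.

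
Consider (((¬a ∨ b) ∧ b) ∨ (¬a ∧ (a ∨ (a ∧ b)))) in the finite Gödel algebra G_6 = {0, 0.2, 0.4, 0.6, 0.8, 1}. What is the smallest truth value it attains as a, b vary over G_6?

The minimum is attained at a = 0, b = 0:
  ¬a: Gödel ¬ of 0 = 1 (operand is 0)
  (¬a ∨ b) = max(1, 0) = 1
  ((¬a ∨ b) ∧ b) = min(1, 0) = 0
  ¬a: Gödel ¬ of 0 = 1 (operand is 0)
  (a ∧ b) = min(0, 0) = 0
  (a ∨ (a ∧ b)) = max(0, 0) = 0
  (¬a ∧ (a ∨ (a ∧ b))) = min(1, 0) = 0
  (((¬a ∨ b) ∧ b) ∨ (¬a ∧ (a ∨ (a ∧ b)))) = max(0, 0) = 0
Checking all 36 assignments confirms none give a value below 0.00.

0.00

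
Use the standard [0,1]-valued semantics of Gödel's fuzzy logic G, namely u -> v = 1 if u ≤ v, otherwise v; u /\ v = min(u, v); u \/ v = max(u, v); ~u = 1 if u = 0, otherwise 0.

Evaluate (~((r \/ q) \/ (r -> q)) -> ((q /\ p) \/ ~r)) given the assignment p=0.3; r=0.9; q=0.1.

(r \/ q) = max(0.9, 0.1) = 0.9
(r -> q): 0.9 > 0.1, so result = 0.1
((r \/ q) \/ (r -> q)) = max(0.9, 0.1) = 0.9
~((r \/ q) \/ (r -> q)): Gödel ¬ of 0.9 = 0 (operand ≠ 0)
(q /\ p) = min(0.1, 0.3) = 0.1
~r: Gödel ¬ of 0.9 = 0 (operand ≠ 0)
((q /\ p) \/ ~r) = max(0.1, 0) = 0.1
(~((r \/ q) \/ (r -> q)) -> ((q /\ p) \/ ~r)): 0 ≤ 0.1, so result = 1

1.00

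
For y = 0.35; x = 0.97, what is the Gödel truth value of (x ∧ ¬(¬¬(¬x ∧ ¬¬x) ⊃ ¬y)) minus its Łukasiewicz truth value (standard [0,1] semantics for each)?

0.00

Gödel evaluation:
  ¬x: Gödel ¬ of 0.97 = 0 (operand ≠ 0)
  ¬x: Gödel ¬ of 0.97 = 0 (operand ≠ 0)
  ¬¬x: Gödel ¬ of 0 = 1 (operand is 0)
  (¬x ∧ ¬¬x) = min(0, 1) = 0
  ¬(¬x ∧ ¬¬x): Gödel ¬ of 0 = 1 (operand is 0)
  ¬¬(¬x ∧ ¬¬x): Gödel ¬ of 1 = 0 (operand ≠ 0)
  ¬y: Gödel ¬ of 0.35 = 0 (operand ≠ 0)
  (¬¬(¬x ∧ ¬¬x) ⊃ ¬y): 0 ≤ 0, so result = 1
  ¬(¬¬(¬x ∧ ¬¬x) ⊃ ¬y): Gödel ¬ of 1 = 0 (operand ≠ 0)
  (x ∧ ¬(¬¬(¬x ∧ ¬¬x) ⊃ ¬y)) = min(0.97, 0) = 0
  Gödel value = 0
Łukasiewicz evaluation:
  ¬x: Łukasiewicz ¬ gives 1 − 0.97 = 0.03
  ¬x: Łukasiewicz ¬ gives 1 − 0.97 = 0.03
  ¬¬x: Łukasiewicz ¬ gives 1 − 0.03 = 0.97
  (¬x ∧ ¬¬x) = min(0.03, 0.97) = 0.03
  ¬(¬x ∧ ¬¬x): Łukasiewicz ¬ gives 1 − 0.03 = 0.97
  ¬¬(¬x ∧ ¬¬x): Łukasiewicz ¬ gives 1 − 0.97 = 0.03
  ¬y: Łukasiewicz ¬ gives 1 − 0.35 = 0.65
  (¬¬(¬x ∧ ¬¬x) ⊃ ¬y): min(1, 1 − 0.03 + 0.65) = 1
  ¬(¬¬(¬x ∧ ¬¬x) ⊃ ¬y): Łukasiewicz ¬ gives 1 − 1 = 0
  (x ∧ ¬(¬¬(¬x ∧ ¬¬x) ⊃ ¬y)) = min(0.97, 0) = 0
  Łukasiewicz value = 0
Difference: 0 − 0 = 0.00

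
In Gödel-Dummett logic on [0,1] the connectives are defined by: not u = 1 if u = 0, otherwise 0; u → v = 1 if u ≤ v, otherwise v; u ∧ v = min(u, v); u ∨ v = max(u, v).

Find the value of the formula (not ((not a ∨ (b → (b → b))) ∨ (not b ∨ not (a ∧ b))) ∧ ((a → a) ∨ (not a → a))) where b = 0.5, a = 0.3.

not a: Gödel ¬ of 0.3 = 0 (operand ≠ 0)
(b → b): 0.5 ≤ 0.5, so result = 1
(b → (b → b)): 0.5 ≤ 1, so result = 1
(not a ∨ (b → (b → b))) = max(0, 1) = 1
not b: Gödel ¬ of 0.5 = 0 (operand ≠ 0)
(a ∧ b) = min(0.3, 0.5) = 0.3
not (a ∧ b): Gödel ¬ of 0.3 = 0 (operand ≠ 0)
(not b ∨ not (a ∧ b)) = max(0, 0) = 0
((not a ∨ (b → (b → b))) ∨ (not b ∨ not (a ∧ b))) = max(1, 0) = 1
not ((not a ∨ (b → (b → b))) ∨ (not b ∨ not (a ∧ b))): Gödel ¬ of 1 = 0 (operand ≠ 0)
(a → a): 0.3 ≤ 0.3, so result = 1
not a: Gödel ¬ of 0.3 = 0 (operand ≠ 0)
(not a → a): 0 ≤ 0.3, so result = 1
((a → a) ∨ (not a → a)) = max(1, 1) = 1
(not ((not a ∨ (b → (b → b))) ∨ (not b ∨ not (a ∧ b))) ∧ ((a → a) ∨ (not a → a))) = min(0, 1) = 0

0.00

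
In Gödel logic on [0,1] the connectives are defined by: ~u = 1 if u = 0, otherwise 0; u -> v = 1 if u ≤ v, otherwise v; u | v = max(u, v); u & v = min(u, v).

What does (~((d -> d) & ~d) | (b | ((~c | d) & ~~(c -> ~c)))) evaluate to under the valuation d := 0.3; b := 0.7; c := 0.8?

1.00

(d -> d): 0.3 ≤ 0.3, so result = 1
~d: Gödel ¬ of 0.3 = 0 (operand ≠ 0)
((d -> d) & ~d) = min(1, 0) = 0
~((d -> d) & ~d): Gödel ¬ of 0 = 1 (operand is 0)
~c: Gödel ¬ of 0.8 = 0 (operand ≠ 0)
(~c | d) = max(0, 0.3) = 0.3
~c: Gödel ¬ of 0.8 = 0 (operand ≠ 0)
(c -> ~c): 0.8 > 0, so result = 0
~(c -> ~c): Gödel ¬ of 0 = 1 (operand is 0)
~~(c -> ~c): Gödel ¬ of 1 = 0 (operand ≠ 0)
((~c | d) & ~~(c -> ~c)) = min(0.3, 0) = 0
(b | ((~c | d) & ~~(c -> ~c))) = max(0.7, 0) = 0.7
(~((d -> d) & ~d) | (b | ((~c | d) & ~~(c -> ~c)))) = max(1, 0.7) = 1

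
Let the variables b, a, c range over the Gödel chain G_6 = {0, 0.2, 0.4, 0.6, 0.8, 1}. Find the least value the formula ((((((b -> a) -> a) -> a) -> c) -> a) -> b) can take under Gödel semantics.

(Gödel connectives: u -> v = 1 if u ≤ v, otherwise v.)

The minimum is attained at b = 0, a = 0, c = 0:
  (b -> a): 0 ≤ 0, so result = 1
  ((b -> a) -> a): 1 > 0, so result = 0
  (((b -> a) -> a) -> a): 0 ≤ 0, so result = 1
  ((((b -> a) -> a) -> a) -> c): 1 > 0, so result = 0
  (((((b -> a) -> a) -> a) -> c) -> a): 0 ≤ 0, so result = 1
  ((((((b -> a) -> a) -> a) -> c) -> a) -> b): 1 > 0, so result = 0
Checking all 216 assignments confirms none give a value below 0.00.

0.00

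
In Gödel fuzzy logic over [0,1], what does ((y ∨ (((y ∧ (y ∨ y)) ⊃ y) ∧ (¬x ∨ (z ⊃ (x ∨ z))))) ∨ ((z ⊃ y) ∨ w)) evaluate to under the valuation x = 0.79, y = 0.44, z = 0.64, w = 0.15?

1.00

(y ∨ y) = max(0.44, 0.44) = 0.44
(y ∧ (y ∨ y)) = min(0.44, 0.44) = 0.44
((y ∧ (y ∨ y)) ⊃ y): 0.44 ≤ 0.44, so result = 1
¬x: Gödel ¬ of 0.79 = 0 (operand ≠ 0)
(x ∨ z) = max(0.79, 0.64) = 0.79
(z ⊃ (x ∨ z)): 0.64 ≤ 0.79, so result = 1
(¬x ∨ (z ⊃ (x ∨ z))) = max(0, 1) = 1
(((y ∧ (y ∨ y)) ⊃ y) ∧ (¬x ∨ (z ⊃ (x ∨ z)))) = min(1, 1) = 1
(y ∨ (((y ∧ (y ∨ y)) ⊃ y) ∧ (¬x ∨ (z ⊃ (x ∨ z))))) = max(0.44, 1) = 1
(z ⊃ y): 0.64 > 0.44, so result = 0.44
((z ⊃ y) ∨ w) = max(0.44, 0.15) = 0.44
((y ∨ (((y ∧ (y ∨ y)) ⊃ y) ∧ (¬x ∨ (z ⊃ (x ∨ z))))) ∨ ((z ⊃ y) ∨ w)) = max(1, 0.44) = 1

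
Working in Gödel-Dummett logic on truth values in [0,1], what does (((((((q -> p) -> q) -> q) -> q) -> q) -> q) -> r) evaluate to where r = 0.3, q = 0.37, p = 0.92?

0.30

(q -> p): 0.37 ≤ 0.92, so result = 1
((q -> p) -> q): 1 > 0.37, so result = 0.37
(((q -> p) -> q) -> q): 0.37 ≤ 0.37, so result = 1
((((q -> p) -> q) -> q) -> q): 1 > 0.37, so result = 0.37
(((((q -> p) -> q) -> q) -> q) -> q): 0.37 ≤ 0.37, so result = 1
((((((q -> p) -> q) -> q) -> q) -> q) -> q): 1 > 0.37, so result = 0.37
(((((((q -> p) -> q) -> q) -> q) -> q) -> q) -> r): 0.37 > 0.3, so result = 0.3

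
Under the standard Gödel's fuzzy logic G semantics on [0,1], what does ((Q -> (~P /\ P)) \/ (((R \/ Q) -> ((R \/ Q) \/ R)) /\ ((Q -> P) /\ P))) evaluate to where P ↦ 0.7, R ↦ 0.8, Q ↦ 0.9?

~P: Gödel ¬ of 0.7 = 0 (operand ≠ 0)
(~P /\ P) = min(0, 0.7) = 0
(Q -> (~P /\ P)): 0.9 > 0, so result = 0
(R \/ Q) = max(0.8, 0.9) = 0.9
(R \/ Q) = max(0.8, 0.9) = 0.9
((R \/ Q) \/ R) = max(0.9, 0.8) = 0.9
((R \/ Q) -> ((R \/ Q) \/ R)): 0.9 ≤ 0.9, so result = 1
(Q -> P): 0.9 > 0.7, so result = 0.7
((Q -> P) /\ P) = min(0.7, 0.7) = 0.7
(((R \/ Q) -> ((R \/ Q) \/ R)) /\ ((Q -> P) /\ P)) = min(1, 0.7) = 0.7
((Q -> (~P /\ P)) \/ (((R \/ Q) -> ((R \/ Q) \/ R)) /\ ((Q -> P) /\ P))) = max(0, 0.7) = 0.7

0.70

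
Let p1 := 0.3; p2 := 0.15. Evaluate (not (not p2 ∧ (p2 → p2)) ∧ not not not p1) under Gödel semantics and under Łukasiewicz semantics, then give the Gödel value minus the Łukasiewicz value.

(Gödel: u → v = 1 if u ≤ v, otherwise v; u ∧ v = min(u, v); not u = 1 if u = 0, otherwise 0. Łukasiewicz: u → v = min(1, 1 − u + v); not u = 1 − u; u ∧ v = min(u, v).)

-0.15

Gödel evaluation:
  not p2: Gödel ¬ of 0.15 = 0 (operand ≠ 0)
  (p2 → p2): 0.15 ≤ 0.15, so result = 1
  (not p2 ∧ (p2 → p2)) = min(0, 1) = 0
  not (not p2 ∧ (p2 → p2)): Gödel ¬ of 0 = 1 (operand is 0)
  not p1: Gödel ¬ of 0.3 = 0 (operand ≠ 0)
  not not p1: Gödel ¬ of 0 = 1 (operand is 0)
  not not not p1: Gödel ¬ of 1 = 0 (operand ≠ 0)
  (not (not p2 ∧ (p2 → p2)) ∧ not not not p1) = min(1, 0) = 0
  Gödel value = 0
Łukasiewicz evaluation:
  not p2: Łukasiewicz ¬ gives 1 − 0.15 = 0.85
  (p2 → p2): min(1, 1 − 0.15 + 0.15) = 1
  (not p2 ∧ (p2 → p2)) = min(0.85, 1) = 0.85
  not (not p2 ∧ (p2 → p2)): Łukasiewicz ¬ gives 1 − 0.85 = 0.15
  not p1: Łukasiewicz ¬ gives 1 − 0.3 = 0.7
  not not p1: Łukasiewicz ¬ gives 1 − 0.7 = 0.3
  not not not p1: Łukasiewicz ¬ gives 1 − 0.3 = 0.7
  (not (not p2 ∧ (p2 → p2)) ∧ not not not p1) = min(0.15, 0.7) = 0.15
  Łukasiewicz value = 0.15
Difference: 0 − 0.15 = -0.15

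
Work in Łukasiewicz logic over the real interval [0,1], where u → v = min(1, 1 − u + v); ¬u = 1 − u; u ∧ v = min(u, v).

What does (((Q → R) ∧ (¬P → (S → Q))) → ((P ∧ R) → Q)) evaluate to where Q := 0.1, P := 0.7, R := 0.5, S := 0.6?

(Q → R): min(1, 1 − 0.1 + 0.5) = 1
¬P: Łukasiewicz ¬ gives 1 − 0.7 = 0.3
(S → Q): min(1, 1 − 0.6 + 0.1) = 0.5
(¬P → (S → Q)): min(1, 1 − 0.3 + 0.5) = 1
((Q → R) ∧ (¬P → (S → Q))) = min(1, 1) = 1
(P ∧ R) = min(0.7, 0.5) = 0.5
((P ∧ R) → Q): min(1, 1 − 0.5 + 0.1) = 0.6
(((Q → R) ∧ (¬P → (S → Q))) → ((P ∧ R) → Q)): min(1, 1 − 1 + 0.6) = 0.6

0.60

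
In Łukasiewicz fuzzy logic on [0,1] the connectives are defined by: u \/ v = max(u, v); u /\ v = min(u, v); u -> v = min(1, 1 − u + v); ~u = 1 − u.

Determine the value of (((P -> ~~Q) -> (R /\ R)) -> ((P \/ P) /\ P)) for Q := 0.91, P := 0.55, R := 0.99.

0.56

~Q: Łukasiewicz ¬ gives 1 − 0.91 = 0.09
~~Q: Łukasiewicz ¬ gives 1 − 0.09 = 0.91
(P -> ~~Q): min(1, 1 − 0.55 + 0.91) = 1
(R /\ R) = min(0.99, 0.99) = 0.99
((P -> ~~Q) -> (R /\ R)): min(1, 1 − 1 + 0.99) = 0.99
(P \/ P) = max(0.55, 0.55) = 0.55
((P \/ P) /\ P) = min(0.55, 0.55) = 0.55
(((P -> ~~Q) -> (R /\ R)) -> ((P \/ P) /\ P)): min(1, 1 − 0.99 + 0.55) = 0.56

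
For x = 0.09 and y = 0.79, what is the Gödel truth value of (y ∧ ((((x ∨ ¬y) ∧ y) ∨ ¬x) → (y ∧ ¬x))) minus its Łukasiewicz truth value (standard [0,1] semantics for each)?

Gödel evaluation:
  ¬y: Gödel ¬ of 0.79 = 0 (operand ≠ 0)
  (x ∨ ¬y) = max(0.09, 0) = 0.09
  ((x ∨ ¬y) ∧ y) = min(0.09, 0.79) = 0.09
  ¬x: Gödel ¬ of 0.09 = 0 (operand ≠ 0)
  (((x ∨ ¬y) ∧ y) ∨ ¬x) = max(0.09, 0) = 0.09
  ¬x: Gödel ¬ of 0.09 = 0 (operand ≠ 0)
  (y ∧ ¬x) = min(0.79, 0) = 0
  ((((x ∨ ¬y) ∧ y) ∨ ¬x) → (y ∧ ¬x)): 0.09 > 0, so result = 0
  (y ∧ ((((x ∨ ¬y) ∧ y) ∨ ¬x) → (y ∧ ¬x))) = min(0.79, 0) = 0
  Gödel value = 0
Łukasiewicz evaluation:
  ¬y: Łukasiewicz ¬ gives 1 − 0.79 = 0.21
  (x ∨ ¬y) = max(0.09, 0.21) = 0.21
  ((x ∨ ¬y) ∧ y) = min(0.21, 0.79) = 0.21
  ¬x: Łukasiewicz ¬ gives 1 − 0.09 = 0.91
  (((x ∨ ¬y) ∧ y) ∨ ¬x) = max(0.21, 0.91) = 0.91
  ¬x: Łukasiewicz ¬ gives 1 − 0.09 = 0.91
  (y ∧ ¬x) = min(0.79, 0.91) = 0.79
  ((((x ∨ ¬y) ∧ y) ∨ ¬x) → (y ∧ ¬x)): min(1, 1 − 0.91 + 0.79) = 0.88
  (y ∧ ((((x ∨ ¬y) ∧ y) ∨ ¬x) → (y ∧ ¬x))) = min(0.79, 0.88) = 0.79
  Łukasiewicz value = 0.79
Difference: 0 − 0.79 = -0.79

-0.79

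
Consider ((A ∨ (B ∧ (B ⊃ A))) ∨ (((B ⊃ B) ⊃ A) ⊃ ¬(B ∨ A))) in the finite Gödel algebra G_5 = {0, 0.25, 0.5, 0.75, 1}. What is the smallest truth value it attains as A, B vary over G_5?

0.25

The minimum is attained at A = 0.25, B = 0:
  (B ⊃ A): 0 ≤ 0.25, so result = 1
  (B ∧ (B ⊃ A)) = min(0, 1) = 0
  (A ∨ (B ∧ (B ⊃ A))) = max(0.25, 0) = 0.25
  (B ⊃ B): 0 ≤ 0, so result = 1
  ((B ⊃ B) ⊃ A): 1 > 0.25, so result = 0.25
  (B ∨ A) = max(0, 0.25) = 0.25
  ¬(B ∨ A): Gödel ¬ of 0.25 = 0 (operand ≠ 0)
  (((B ⊃ B) ⊃ A) ⊃ ¬(B ∨ A)): 0.25 > 0, so result = 0
  ((A ∨ (B ∧ (B ⊃ A))) ∨ (((B ⊃ B) ⊃ A) ⊃ ¬(B ∨ A))) = max(0.25, 0) = 0.25
Checking all 25 assignments confirms none give a value below 0.25.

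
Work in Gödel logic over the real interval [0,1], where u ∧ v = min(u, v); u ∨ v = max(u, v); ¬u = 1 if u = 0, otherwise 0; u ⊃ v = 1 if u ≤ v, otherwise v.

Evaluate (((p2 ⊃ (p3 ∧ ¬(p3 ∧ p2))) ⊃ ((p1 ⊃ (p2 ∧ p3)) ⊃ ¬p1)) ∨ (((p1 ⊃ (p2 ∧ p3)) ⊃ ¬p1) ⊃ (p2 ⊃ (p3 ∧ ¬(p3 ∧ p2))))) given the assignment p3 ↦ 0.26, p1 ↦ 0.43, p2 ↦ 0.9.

(p3 ∧ p2) = min(0.26, 0.9) = 0.26
¬(p3 ∧ p2): Gödel ¬ of 0.26 = 0 (operand ≠ 0)
(p3 ∧ ¬(p3 ∧ p2)) = min(0.26, 0) = 0
(p2 ⊃ (p3 ∧ ¬(p3 ∧ p2))): 0.9 > 0, so result = 0
(p2 ∧ p3) = min(0.9, 0.26) = 0.26
(p1 ⊃ (p2 ∧ p3)): 0.43 > 0.26, so result = 0.26
¬p1: Gödel ¬ of 0.43 = 0 (operand ≠ 0)
((p1 ⊃ (p2 ∧ p3)) ⊃ ¬p1): 0.26 > 0, so result = 0
((p2 ⊃ (p3 ∧ ¬(p3 ∧ p2))) ⊃ ((p1 ⊃ (p2 ∧ p3)) ⊃ ¬p1)): 0 ≤ 0, so result = 1
(p2 ∧ p3) = min(0.9, 0.26) = 0.26
(p1 ⊃ (p2 ∧ p3)): 0.43 > 0.26, so result = 0.26
¬p1: Gödel ¬ of 0.43 = 0 (operand ≠ 0)
((p1 ⊃ (p2 ∧ p3)) ⊃ ¬p1): 0.26 > 0, so result = 0
(p3 ∧ p2) = min(0.26, 0.9) = 0.26
¬(p3 ∧ p2): Gödel ¬ of 0.26 = 0 (operand ≠ 0)
(p3 ∧ ¬(p3 ∧ p2)) = min(0.26, 0) = 0
(p2 ⊃ (p3 ∧ ¬(p3 ∧ p2))): 0.9 > 0, so result = 0
(((p1 ⊃ (p2 ∧ p3)) ⊃ ¬p1) ⊃ (p2 ⊃ (p3 ∧ ¬(p3 ∧ p2)))): 0 ≤ 0, so result = 1
(((p2 ⊃ (p3 ∧ ¬(p3 ∧ p2))) ⊃ ((p1 ⊃ (p2 ∧ p3)) ⊃ ¬p1)) ∨ (((p1 ⊃ (p2 ∧ p3)) ⊃ ¬p1) ⊃ (p2 ⊃ (p3 ∧ ¬(p3 ∧ p2))))) = max(1, 1) = 1

1.00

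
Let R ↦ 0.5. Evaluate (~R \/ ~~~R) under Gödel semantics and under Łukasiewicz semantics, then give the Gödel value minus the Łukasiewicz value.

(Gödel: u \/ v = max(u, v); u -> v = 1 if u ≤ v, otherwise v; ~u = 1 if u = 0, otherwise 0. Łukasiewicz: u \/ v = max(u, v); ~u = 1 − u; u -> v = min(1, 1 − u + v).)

-0.50

Gödel evaluation:
  ~R: Gödel ¬ of 0.5 = 0 (operand ≠ 0)
  ~R: Gödel ¬ of 0.5 = 0 (operand ≠ 0)
  ~~R: Gödel ¬ of 0 = 1 (operand is 0)
  ~~~R: Gödel ¬ of 1 = 0 (operand ≠ 0)
  (~R \/ ~~~R) = max(0, 0) = 0
  Gödel value = 0
Łukasiewicz evaluation:
  ~R: Łukasiewicz ¬ gives 1 − 0.5 = 0.5
  ~R: Łukasiewicz ¬ gives 1 − 0.5 = 0.5
  ~~R: Łukasiewicz ¬ gives 1 − 0.5 = 0.5
  ~~~R: Łukasiewicz ¬ gives 1 − 0.5 = 0.5
  (~R \/ ~~~R) = max(0.5, 0.5) = 0.5
  Łukasiewicz value = 0.5
Difference: 0 − 0.5 = -0.50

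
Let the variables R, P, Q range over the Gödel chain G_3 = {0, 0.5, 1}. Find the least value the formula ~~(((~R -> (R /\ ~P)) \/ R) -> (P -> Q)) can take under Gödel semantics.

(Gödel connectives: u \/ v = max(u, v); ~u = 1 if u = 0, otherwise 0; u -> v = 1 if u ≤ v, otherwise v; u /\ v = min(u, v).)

The minimum is attained at R = 0.5, P = 0.5, Q = 0:
  ~R: Gödel ¬ of 0.5 = 0 (operand ≠ 0)
  ~P: Gödel ¬ of 0.5 = 0 (operand ≠ 0)
  (R /\ ~P) = min(0.5, 0) = 0
  (~R -> (R /\ ~P)): 0 ≤ 0, so result = 1
  ((~R -> (R /\ ~P)) \/ R) = max(1, 0.5) = 1
  (P -> Q): 0.5 > 0, so result = 0
  (((~R -> (R /\ ~P)) \/ R) -> (P -> Q)): 1 > 0, so result = 0
  ~(((~R -> (R /\ ~P)) \/ R) -> (P -> Q)): Gödel ¬ of 0 = 1 (operand is 0)
  ~~(((~R -> (R /\ ~P)) \/ R) -> (P -> Q)): Gödel ¬ of 1 = 0 (operand ≠ 0)
Checking all 27 assignments confirms none give a value below 0.00.

0.00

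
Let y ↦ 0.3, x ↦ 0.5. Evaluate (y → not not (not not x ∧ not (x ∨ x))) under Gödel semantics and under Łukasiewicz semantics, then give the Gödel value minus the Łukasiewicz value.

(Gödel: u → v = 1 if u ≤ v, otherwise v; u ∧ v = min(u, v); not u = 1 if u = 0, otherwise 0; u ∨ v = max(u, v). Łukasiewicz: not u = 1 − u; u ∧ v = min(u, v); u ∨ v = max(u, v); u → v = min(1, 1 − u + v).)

-1.00

Gödel evaluation:
  not x: Gödel ¬ of 0.5 = 0 (operand ≠ 0)
  not not x: Gödel ¬ of 0 = 1 (operand is 0)
  (x ∨ x) = max(0.5, 0.5) = 0.5
  not (x ∨ x): Gödel ¬ of 0.5 = 0 (operand ≠ 0)
  (not not x ∧ not (x ∨ x)) = min(1, 0) = 0
  not (not not x ∧ not (x ∨ x)): Gödel ¬ of 0 = 1 (operand is 0)
  not not (not not x ∧ not (x ∨ x)): Gödel ¬ of 1 = 0 (operand ≠ 0)
  (y → not not (not not x ∧ not (x ∨ x))): 0.3 > 0, so result = 0
  Gödel value = 0
Łukasiewicz evaluation:
  not x: Łukasiewicz ¬ gives 1 − 0.5 = 0.5
  not not x: Łukasiewicz ¬ gives 1 − 0.5 = 0.5
  (x ∨ x) = max(0.5, 0.5) = 0.5
  not (x ∨ x): Łukasiewicz ¬ gives 1 − 0.5 = 0.5
  (not not x ∧ not (x ∨ x)) = min(0.5, 0.5) = 0.5
  not (not not x ∧ not (x ∨ x)): Łukasiewicz ¬ gives 1 − 0.5 = 0.5
  not not (not not x ∧ not (x ∨ x)): Łukasiewicz ¬ gives 1 − 0.5 = 0.5
  (y → not not (not not x ∧ not (x ∨ x))): min(1, 1 − 0.3 + 0.5) = 1
  Łukasiewicz value = 1
Difference: 0 − 1 = -1.00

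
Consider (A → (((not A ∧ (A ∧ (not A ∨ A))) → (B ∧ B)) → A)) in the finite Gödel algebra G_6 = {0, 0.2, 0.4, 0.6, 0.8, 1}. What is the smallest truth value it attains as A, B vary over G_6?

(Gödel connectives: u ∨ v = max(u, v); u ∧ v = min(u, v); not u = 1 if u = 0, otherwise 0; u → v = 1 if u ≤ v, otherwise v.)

1.00

Every assignment gives 1. For instance at A = 0, B = 0:
  not A: Gödel ¬ of 0 = 1 (operand is 0)
  not A: Gödel ¬ of 0 = 1 (operand is 0)
  (not A ∨ A) = max(1, 0) = 1
  (A ∧ (not A ∨ A)) = min(0, 1) = 0
  (not A ∧ (A ∧ (not A ∨ A))) = min(1, 0) = 0
  (B ∧ B) = min(0, 0) = 0
  ((not A ∧ (A ∧ (not A ∨ A))) → (B ∧ B)): 0 ≤ 0, so result = 1
  (((not A ∧ (A ∧ (not A ∨ A))) → (B ∧ B)) → A): 1 > 0, so result = 0
  (A → (((not A ∧ (A ∧ (not A ∨ A))) → (B ∧ B)) → A)): 0 ≤ 0, so result = 1
All 36 assignments give value 1 — the formula is a G_6-tautology.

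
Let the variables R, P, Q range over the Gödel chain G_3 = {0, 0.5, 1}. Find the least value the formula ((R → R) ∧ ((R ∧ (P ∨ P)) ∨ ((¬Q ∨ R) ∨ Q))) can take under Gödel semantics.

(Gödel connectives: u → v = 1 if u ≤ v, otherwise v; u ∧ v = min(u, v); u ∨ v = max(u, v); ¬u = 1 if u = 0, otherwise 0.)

0.50

The minimum is attained at R = 0, P = 0, Q = 0.5:
  (R → R): 0 ≤ 0, so result = 1
  (P ∨ P) = max(0, 0) = 0
  (R ∧ (P ∨ P)) = min(0, 0) = 0
  ¬Q: Gödel ¬ of 0.5 = 0 (operand ≠ 0)
  (¬Q ∨ R) = max(0, 0) = 0
  ((¬Q ∨ R) ∨ Q) = max(0, 0.5) = 0.5
  ((R ∧ (P ∨ P)) ∨ ((¬Q ∨ R) ∨ Q)) = max(0, 0.5) = 0.5
  ((R → R) ∧ ((R ∧ (P ∨ P)) ∨ ((¬Q ∨ R) ∨ Q))) = min(1, 0.5) = 0.5
Checking all 27 assignments confirms none give a value below 0.50.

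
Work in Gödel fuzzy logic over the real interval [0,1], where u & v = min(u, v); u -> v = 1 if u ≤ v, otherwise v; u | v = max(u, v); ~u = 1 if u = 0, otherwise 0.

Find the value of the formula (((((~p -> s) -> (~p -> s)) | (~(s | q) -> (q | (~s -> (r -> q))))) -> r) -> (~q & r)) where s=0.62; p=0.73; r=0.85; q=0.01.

0.00

~p: Gödel ¬ of 0.73 = 0 (operand ≠ 0)
(~p -> s): 0 ≤ 0.62, so result = 1
~p: Gödel ¬ of 0.73 = 0 (operand ≠ 0)
(~p -> s): 0 ≤ 0.62, so result = 1
((~p -> s) -> (~p -> s)): 1 ≤ 1, so result = 1
(s | q) = max(0.62, 0.01) = 0.62
~(s | q): Gödel ¬ of 0.62 = 0 (operand ≠ 0)
~s: Gödel ¬ of 0.62 = 0 (operand ≠ 0)
(r -> q): 0.85 > 0.01, so result = 0.01
(~s -> (r -> q)): 0 ≤ 0.01, so result = 1
(q | (~s -> (r -> q))) = max(0.01, 1) = 1
(~(s | q) -> (q | (~s -> (r -> q)))): 0 ≤ 1, so result = 1
(((~p -> s) -> (~p -> s)) | (~(s | q) -> (q | (~s -> (r -> q))))) = max(1, 1) = 1
((((~p -> s) -> (~p -> s)) | (~(s | q) -> (q | (~s -> (r -> q))))) -> r): 1 > 0.85, so result = 0.85
~q: Gödel ¬ of 0.01 = 0 (operand ≠ 0)
(~q & r) = min(0, 0.85) = 0
(((((~p -> s) -> (~p -> s)) | (~(s | q) -> (q | (~s -> (r -> q))))) -> r) -> (~q & r)): 0.85 > 0, so result = 0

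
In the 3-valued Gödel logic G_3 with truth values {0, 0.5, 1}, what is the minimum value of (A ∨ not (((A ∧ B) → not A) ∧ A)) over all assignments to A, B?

0.50

The minimum is attained at A = 0.5, B = 0:
  (A ∧ B) = min(0.5, 0) = 0
  not A: Gödel ¬ of 0.5 = 0 (operand ≠ 0)
  ((A ∧ B) → not A): 0 ≤ 0, so result = 1
  (((A ∧ B) → not A) ∧ A) = min(1, 0.5) = 0.5
  not (((A ∧ B) → not A) ∧ A): Gödel ¬ of 0.5 = 0 (operand ≠ 0)
  (A ∨ not (((A ∧ B) → not A) ∧ A)) = max(0.5, 0) = 0.5
Checking all 9 assignments confirms none give a value below 0.50.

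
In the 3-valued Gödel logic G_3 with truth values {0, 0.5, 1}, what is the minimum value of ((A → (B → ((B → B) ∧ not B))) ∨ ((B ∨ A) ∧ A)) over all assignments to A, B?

0.50

The minimum is attained at A = 0.5, B = 0.5:
  (B → B): 0.5 ≤ 0.5, so result = 1
  not B: Gödel ¬ of 0.5 = 0 (operand ≠ 0)
  ((B → B) ∧ not B) = min(1, 0) = 0
  (B → ((B → B) ∧ not B)): 0.5 > 0, so result = 0
  (A → (B → ((B → B) ∧ not B))): 0.5 > 0, so result = 0
  (B ∨ A) = max(0.5, 0.5) = 0.5
  ((B ∨ A) ∧ A) = min(0.5, 0.5) = 0.5
  ((A → (B → ((B → B) ∧ not B))) ∨ ((B ∨ A) ∧ A)) = max(0, 0.5) = 0.5
Checking all 9 assignments confirms none give a value below 0.50.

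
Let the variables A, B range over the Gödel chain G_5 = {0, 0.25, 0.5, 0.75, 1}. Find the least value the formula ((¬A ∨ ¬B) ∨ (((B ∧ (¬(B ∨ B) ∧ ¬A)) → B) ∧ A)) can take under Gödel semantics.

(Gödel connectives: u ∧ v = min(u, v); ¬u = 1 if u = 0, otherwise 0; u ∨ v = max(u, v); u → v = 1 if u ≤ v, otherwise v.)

0.25

The minimum is attained at A = 0.25, B = 0.25:
  ¬A: Gödel ¬ of 0.25 = 0 (operand ≠ 0)
  ¬B: Gödel ¬ of 0.25 = 0 (operand ≠ 0)
  (¬A ∨ ¬B) = max(0, 0) = 0
  (B ∨ B) = max(0.25, 0.25) = 0.25
  ¬(B ∨ B): Gödel ¬ of 0.25 = 0 (operand ≠ 0)
  ¬A: Gödel ¬ of 0.25 = 0 (operand ≠ 0)
  (¬(B ∨ B) ∧ ¬A) = min(0, 0) = 0
  (B ∧ (¬(B ∨ B) ∧ ¬A)) = min(0.25, 0) = 0
  ((B ∧ (¬(B ∨ B) ∧ ¬A)) → B): 0 ≤ 0.25, so result = 1
  (((B ∧ (¬(B ∨ B) ∧ ¬A)) → B) ∧ A) = min(1, 0.25) = 0.25
  ((¬A ∨ ¬B) ∨ (((B ∧ (¬(B ∨ B) ∧ ¬A)) → B) ∧ A)) = max(0, 0.25) = 0.25
Checking all 25 assignments confirms none give a value below 0.25.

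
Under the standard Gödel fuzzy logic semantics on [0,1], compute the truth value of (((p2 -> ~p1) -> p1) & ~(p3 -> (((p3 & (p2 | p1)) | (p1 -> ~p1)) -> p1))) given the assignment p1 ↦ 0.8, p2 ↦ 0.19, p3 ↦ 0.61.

0.00

~p1: Gödel ¬ of 0.8 = 0 (operand ≠ 0)
(p2 -> ~p1): 0.19 > 0, so result = 0
((p2 -> ~p1) -> p1): 0 ≤ 0.8, so result = 1
(p2 | p1) = max(0.19, 0.8) = 0.8
(p3 & (p2 | p1)) = min(0.61, 0.8) = 0.61
~p1: Gödel ¬ of 0.8 = 0 (operand ≠ 0)
(p1 -> ~p1): 0.8 > 0, so result = 0
((p3 & (p2 | p1)) | (p1 -> ~p1)) = max(0.61, 0) = 0.61
(((p3 & (p2 | p1)) | (p1 -> ~p1)) -> p1): 0.61 ≤ 0.8, so result = 1
(p3 -> (((p3 & (p2 | p1)) | (p1 -> ~p1)) -> p1)): 0.61 ≤ 1, so result = 1
~(p3 -> (((p3 & (p2 | p1)) | (p1 -> ~p1)) -> p1)): Gödel ¬ of 1 = 0 (operand ≠ 0)
(((p2 -> ~p1) -> p1) & ~(p3 -> (((p3 & (p2 | p1)) | (p1 -> ~p1)) -> p1))) = min(1, 0) = 0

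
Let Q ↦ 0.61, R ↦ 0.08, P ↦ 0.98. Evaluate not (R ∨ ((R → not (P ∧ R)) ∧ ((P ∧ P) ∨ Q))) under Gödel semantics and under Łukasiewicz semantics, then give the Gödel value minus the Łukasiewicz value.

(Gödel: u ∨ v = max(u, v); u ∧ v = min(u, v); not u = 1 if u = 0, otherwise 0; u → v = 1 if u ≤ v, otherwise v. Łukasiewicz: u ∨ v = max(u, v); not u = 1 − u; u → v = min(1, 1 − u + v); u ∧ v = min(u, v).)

Gödel evaluation:
  (P ∧ R) = min(0.98, 0.08) = 0.08
  not (P ∧ R): Gödel ¬ of 0.08 = 0 (operand ≠ 0)
  (R → not (P ∧ R)): 0.08 > 0, so result = 0
  (P ∧ P) = min(0.98, 0.98) = 0.98
  ((P ∧ P) ∨ Q) = max(0.98, 0.61) = 0.98
  ((R → not (P ∧ R)) ∧ ((P ∧ P) ∨ Q)) = min(0, 0.98) = 0
  (R ∨ ((R → not (P ∧ R)) ∧ ((P ∧ P) ∨ Q))) = max(0.08, 0) = 0.08
  not (R ∨ ((R → not (P ∧ R)) ∧ ((P ∧ P) ∨ Q))): Gödel ¬ of 0.08 = 0 (operand ≠ 0)
  Gödel value = 0
Łukasiewicz evaluation:
  (P ∧ R) = min(0.98, 0.08) = 0.08
  not (P ∧ R): Łukasiewicz ¬ gives 1 − 0.08 = 0.92
  (R → not (P ∧ R)): min(1, 1 − 0.08 + 0.92) = 1
  (P ∧ P) = min(0.98, 0.98) = 0.98
  ((P ∧ P) ∨ Q) = max(0.98, 0.61) = 0.98
  ((R → not (P ∧ R)) ∧ ((P ∧ P) ∨ Q)) = min(1, 0.98) = 0.98
  (R ∨ ((R → not (P ∧ R)) ∧ ((P ∧ P) ∨ Q))) = max(0.08, 0.98) = 0.98
  not (R ∨ ((R → not (P ∧ R)) ∧ ((P ∧ P) ∨ Q))): Łukasiewicz ¬ gives 1 − 0.98 = 0.02
  Łukasiewicz value = 0.02
Difference: 0 − 0.02 = -0.02

-0.02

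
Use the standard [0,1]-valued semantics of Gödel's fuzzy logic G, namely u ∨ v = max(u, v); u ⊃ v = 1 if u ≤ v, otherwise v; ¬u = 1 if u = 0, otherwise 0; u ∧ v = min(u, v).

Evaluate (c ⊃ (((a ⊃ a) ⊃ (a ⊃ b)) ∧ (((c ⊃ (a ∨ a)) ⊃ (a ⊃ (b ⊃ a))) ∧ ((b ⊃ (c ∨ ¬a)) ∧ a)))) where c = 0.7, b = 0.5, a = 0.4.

(a ⊃ a): 0.4 ≤ 0.4, so result = 1
(a ⊃ b): 0.4 ≤ 0.5, so result = 1
((a ⊃ a) ⊃ (a ⊃ b)): 1 ≤ 1, so result = 1
(a ∨ a) = max(0.4, 0.4) = 0.4
(c ⊃ (a ∨ a)): 0.7 > 0.4, so result = 0.4
(b ⊃ a): 0.5 > 0.4, so result = 0.4
(a ⊃ (b ⊃ a)): 0.4 ≤ 0.4, so result = 1
((c ⊃ (a ∨ a)) ⊃ (a ⊃ (b ⊃ a))): 0.4 ≤ 1, so result = 1
¬a: Gödel ¬ of 0.4 = 0 (operand ≠ 0)
(c ∨ ¬a) = max(0.7, 0) = 0.7
(b ⊃ (c ∨ ¬a)): 0.5 ≤ 0.7, so result = 1
((b ⊃ (c ∨ ¬a)) ∧ a) = min(1, 0.4) = 0.4
(((c ⊃ (a ∨ a)) ⊃ (a ⊃ (b ⊃ a))) ∧ ((b ⊃ (c ∨ ¬a)) ∧ a)) = min(1, 0.4) = 0.4
(((a ⊃ a) ⊃ (a ⊃ b)) ∧ (((c ⊃ (a ∨ a)) ⊃ (a ⊃ (b ⊃ a))) ∧ ((b ⊃ (c ∨ ¬a)) ∧ a))) = min(1, 0.4) = 0.4
(c ⊃ (((a ⊃ a) ⊃ (a ⊃ b)) ∧ (((c ⊃ (a ∨ a)) ⊃ (a ⊃ (b ⊃ a))) ∧ ((b ⊃ (c ∨ ¬a)) ∧ a)))): 0.7 > 0.4, so result = 0.4

0.40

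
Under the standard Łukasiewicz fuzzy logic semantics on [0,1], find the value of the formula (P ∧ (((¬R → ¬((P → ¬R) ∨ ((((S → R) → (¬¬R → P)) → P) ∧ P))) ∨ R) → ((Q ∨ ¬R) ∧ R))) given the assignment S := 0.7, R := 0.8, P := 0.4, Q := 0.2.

0.20

¬R: Łukasiewicz ¬ gives 1 − 0.8 = 0.2
¬R: Łukasiewicz ¬ gives 1 − 0.8 = 0.2
(P → ¬R): min(1, 1 − 0.4 + 0.2) = 0.8
(S → R): min(1, 1 − 0.7 + 0.8) = 1
¬R: Łukasiewicz ¬ gives 1 − 0.8 = 0.2
¬¬R: Łukasiewicz ¬ gives 1 − 0.2 = 0.8
(¬¬R → P): min(1, 1 − 0.8 + 0.4) = 0.6
((S → R) → (¬¬R → P)): min(1, 1 − 1 + 0.6) = 0.6
(((S → R) → (¬¬R → P)) → P): min(1, 1 − 0.6 + 0.4) = 0.8
((((S → R) → (¬¬R → P)) → P) ∧ P) = min(0.8, 0.4) = 0.4
((P → ¬R) ∨ ((((S → R) → (¬¬R → P)) → P) ∧ P)) = max(0.8, 0.4) = 0.8
¬((P → ¬R) ∨ ((((S → R) → (¬¬R → P)) → P) ∧ P)): Łukasiewicz ¬ gives 1 − 0.8 = 0.2
(¬R → ¬((P → ¬R) ∨ ((((S → R) → (¬¬R → P)) → P) ∧ P))): min(1, 1 − 0.2 + 0.2) = 1
((¬R → ¬((P → ¬R) ∨ ((((S → R) → (¬¬R → P)) → P) ∧ P))) ∨ R) = max(1, 0.8) = 1
¬R: Łukasiewicz ¬ gives 1 − 0.8 = 0.2
(Q ∨ ¬R) = max(0.2, 0.2) = 0.2
((Q ∨ ¬R) ∧ R) = min(0.2, 0.8) = 0.2
(((¬R → ¬((P → ¬R) ∨ ((((S → R) → (¬¬R → P)) → P) ∧ P))) ∨ R) → ((Q ∨ ¬R) ∧ R)): min(1, 1 − 1 + 0.2) = 0.2
(P ∧ (((¬R → ¬((P → ¬R) ∨ ((((S → R) → (¬¬R → P)) → P) ∧ P))) ∨ R) → ((Q ∨ ¬R) ∧ R))) = min(0.4, 0.2) = 0.2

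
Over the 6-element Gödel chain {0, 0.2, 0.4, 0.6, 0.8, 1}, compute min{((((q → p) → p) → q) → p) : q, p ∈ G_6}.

The minimum is attained at q = 0, p = 0:
  (q → p): 0 ≤ 0, so result = 1
  ((q → p) → p): 1 > 0, so result = 0
  (((q → p) → p) → q): 0 ≤ 0, so result = 1
  ((((q → p) → p) → q) → p): 1 > 0, so result = 0
Checking all 36 assignments confirms none give a value below 0.00.

0.00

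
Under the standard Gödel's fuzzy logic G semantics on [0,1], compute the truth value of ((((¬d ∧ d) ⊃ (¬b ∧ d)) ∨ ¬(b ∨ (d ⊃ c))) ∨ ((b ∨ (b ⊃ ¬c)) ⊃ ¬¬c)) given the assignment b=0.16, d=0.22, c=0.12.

¬d: Gödel ¬ of 0.22 = 0 (operand ≠ 0)
(¬d ∧ d) = min(0, 0.22) = 0
¬b: Gödel ¬ of 0.16 = 0 (operand ≠ 0)
(¬b ∧ d) = min(0, 0.22) = 0
((¬d ∧ d) ⊃ (¬b ∧ d)): 0 ≤ 0, so result = 1
(d ⊃ c): 0.22 > 0.12, so result = 0.12
(b ∨ (d ⊃ c)) = max(0.16, 0.12) = 0.16
¬(b ∨ (d ⊃ c)): Gödel ¬ of 0.16 = 0 (operand ≠ 0)
(((¬d ∧ d) ⊃ (¬b ∧ d)) ∨ ¬(b ∨ (d ⊃ c))) = max(1, 0) = 1
¬c: Gödel ¬ of 0.12 = 0 (operand ≠ 0)
(b ⊃ ¬c): 0.16 > 0, so result = 0
(b ∨ (b ⊃ ¬c)) = max(0.16, 0) = 0.16
¬c: Gödel ¬ of 0.12 = 0 (operand ≠ 0)
¬¬c: Gödel ¬ of 0 = 1 (operand is 0)
((b ∨ (b ⊃ ¬c)) ⊃ ¬¬c): 0.16 ≤ 1, so result = 1
((((¬d ∧ d) ⊃ (¬b ∧ d)) ∨ ¬(b ∨ (d ⊃ c))) ∨ ((b ∨ (b ⊃ ¬c)) ⊃ ¬¬c)) = max(1, 1) = 1

1.00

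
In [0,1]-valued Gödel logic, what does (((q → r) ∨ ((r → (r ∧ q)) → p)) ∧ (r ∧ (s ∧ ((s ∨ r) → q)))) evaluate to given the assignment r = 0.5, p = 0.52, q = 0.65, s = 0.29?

(q → r): 0.65 > 0.5, so result = 0.5
(r ∧ q) = min(0.5, 0.65) = 0.5
(r → (r ∧ q)): 0.5 ≤ 0.5, so result = 1
((r → (r ∧ q)) → p): 1 > 0.52, so result = 0.52
((q → r) ∨ ((r → (r ∧ q)) → p)) = max(0.5, 0.52) = 0.52
(s ∨ r) = max(0.29, 0.5) = 0.5
((s ∨ r) → q): 0.5 ≤ 0.65, so result = 1
(s ∧ ((s ∨ r) → q)) = min(0.29, 1) = 0.29
(r ∧ (s ∧ ((s ∨ r) → q))) = min(0.5, 0.29) = 0.29
(((q → r) ∨ ((r → (r ∧ q)) → p)) ∧ (r ∧ (s ∧ ((s ∨ r) → q)))) = min(0.52, 0.29) = 0.29

0.29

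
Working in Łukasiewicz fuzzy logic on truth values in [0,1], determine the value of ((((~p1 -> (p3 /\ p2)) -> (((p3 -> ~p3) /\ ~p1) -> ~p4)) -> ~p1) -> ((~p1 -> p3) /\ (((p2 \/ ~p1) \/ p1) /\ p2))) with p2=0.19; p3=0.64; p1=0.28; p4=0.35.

~p1: Łukasiewicz ¬ gives 1 − 0.28 = 0.72
(p3 /\ p2) = min(0.64, 0.19) = 0.19
(~p1 -> (p3 /\ p2)): min(1, 1 − 0.72 + 0.19) = 0.47
~p3: Łukasiewicz ¬ gives 1 − 0.64 = 0.36
(p3 -> ~p3): min(1, 1 − 0.64 + 0.36) = 0.72
~p1: Łukasiewicz ¬ gives 1 − 0.28 = 0.72
((p3 -> ~p3) /\ ~p1) = min(0.72, 0.72) = 0.72
~p4: Łukasiewicz ¬ gives 1 − 0.35 = 0.65
(((p3 -> ~p3) /\ ~p1) -> ~p4): min(1, 1 − 0.72 + 0.65) = 0.93
((~p1 -> (p3 /\ p2)) -> (((p3 -> ~p3) /\ ~p1) -> ~p4)): min(1, 1 − 0.47 + 0.93) = 1
~p1: Łukasiewicz ¬ gives 1 − 0.28 = 0.72
(((~p1 -> (p3 /\ p2)) -> (((p3 -> ~p3) /\ ~p1) -> ~p4)) -> ~p1): min(1, 1 − 1 + 0.72) = 0.72
~p1: Łukasiewicz ¬ gives 1 − 0.28 = 0.72
(~p1 -> p3): min(1, 1 − 0.72 + 0.64) = 0.92
~p1: Łukasiewicz ¬ gives 1 − 0.28 = 0.72
(p2 \/ ~p1) = max(0.19, 0.72) = 0.72
((p2 \/ ~p1) \/ p1) = max(0.72, 0.28) = 0.72
(((p2 \/ ~p1) \/ p1) /\ p2) = min(0.72, 0.19) = 0.19
((~p1 -> p3) /\ (((p2 \/ ~p1) \/ p1) /\ p2)) = min(0.92, 0.19) = 0.19
((((~p1 -> (p3 /\ p2)) -> (((p3 -> ~p3) /\ ~p1) -> ~p4)) -> ~p1) -> ((~p1 -> p3) /\ (((p2 \/ ~p1) \/ p1) /\ p2))): min(1, 1 − 0.72 + 0.19) = 0.47

0.47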